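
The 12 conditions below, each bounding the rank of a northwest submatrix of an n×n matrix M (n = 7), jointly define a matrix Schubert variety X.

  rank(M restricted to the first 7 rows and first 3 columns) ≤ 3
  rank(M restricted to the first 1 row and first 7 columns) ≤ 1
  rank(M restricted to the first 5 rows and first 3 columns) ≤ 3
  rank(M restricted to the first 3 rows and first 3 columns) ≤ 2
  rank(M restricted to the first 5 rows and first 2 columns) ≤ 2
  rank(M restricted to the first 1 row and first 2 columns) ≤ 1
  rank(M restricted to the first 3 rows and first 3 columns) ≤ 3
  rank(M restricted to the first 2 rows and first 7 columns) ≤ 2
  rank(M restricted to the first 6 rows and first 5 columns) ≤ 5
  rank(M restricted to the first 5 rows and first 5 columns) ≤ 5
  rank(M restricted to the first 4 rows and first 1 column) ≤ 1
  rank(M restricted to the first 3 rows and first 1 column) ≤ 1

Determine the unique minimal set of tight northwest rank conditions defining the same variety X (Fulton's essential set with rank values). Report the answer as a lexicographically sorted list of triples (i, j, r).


The tightest implied rank at each (i,j), from the 12 conditions:

  1, 1, 1, 1, 1, 1, 1
  1, 2, 2, 2, 2, 2, 2
  1, 2, 2, 3, 3, 3, 3
  1, 2, 3, 4, 4, 4, 4
  1, 2, 3, 4, 5, 5, 5
  1, 2, 3, 4, 5, 6, 6
  1, 2, 3, 4, 5, 6, 7

so w = (1, 2, 4, 3, 5, 6, 7).

1 SE-corner of the 1-cell Rothe diagram gives Ess(w):

[(3, 3, 2)]


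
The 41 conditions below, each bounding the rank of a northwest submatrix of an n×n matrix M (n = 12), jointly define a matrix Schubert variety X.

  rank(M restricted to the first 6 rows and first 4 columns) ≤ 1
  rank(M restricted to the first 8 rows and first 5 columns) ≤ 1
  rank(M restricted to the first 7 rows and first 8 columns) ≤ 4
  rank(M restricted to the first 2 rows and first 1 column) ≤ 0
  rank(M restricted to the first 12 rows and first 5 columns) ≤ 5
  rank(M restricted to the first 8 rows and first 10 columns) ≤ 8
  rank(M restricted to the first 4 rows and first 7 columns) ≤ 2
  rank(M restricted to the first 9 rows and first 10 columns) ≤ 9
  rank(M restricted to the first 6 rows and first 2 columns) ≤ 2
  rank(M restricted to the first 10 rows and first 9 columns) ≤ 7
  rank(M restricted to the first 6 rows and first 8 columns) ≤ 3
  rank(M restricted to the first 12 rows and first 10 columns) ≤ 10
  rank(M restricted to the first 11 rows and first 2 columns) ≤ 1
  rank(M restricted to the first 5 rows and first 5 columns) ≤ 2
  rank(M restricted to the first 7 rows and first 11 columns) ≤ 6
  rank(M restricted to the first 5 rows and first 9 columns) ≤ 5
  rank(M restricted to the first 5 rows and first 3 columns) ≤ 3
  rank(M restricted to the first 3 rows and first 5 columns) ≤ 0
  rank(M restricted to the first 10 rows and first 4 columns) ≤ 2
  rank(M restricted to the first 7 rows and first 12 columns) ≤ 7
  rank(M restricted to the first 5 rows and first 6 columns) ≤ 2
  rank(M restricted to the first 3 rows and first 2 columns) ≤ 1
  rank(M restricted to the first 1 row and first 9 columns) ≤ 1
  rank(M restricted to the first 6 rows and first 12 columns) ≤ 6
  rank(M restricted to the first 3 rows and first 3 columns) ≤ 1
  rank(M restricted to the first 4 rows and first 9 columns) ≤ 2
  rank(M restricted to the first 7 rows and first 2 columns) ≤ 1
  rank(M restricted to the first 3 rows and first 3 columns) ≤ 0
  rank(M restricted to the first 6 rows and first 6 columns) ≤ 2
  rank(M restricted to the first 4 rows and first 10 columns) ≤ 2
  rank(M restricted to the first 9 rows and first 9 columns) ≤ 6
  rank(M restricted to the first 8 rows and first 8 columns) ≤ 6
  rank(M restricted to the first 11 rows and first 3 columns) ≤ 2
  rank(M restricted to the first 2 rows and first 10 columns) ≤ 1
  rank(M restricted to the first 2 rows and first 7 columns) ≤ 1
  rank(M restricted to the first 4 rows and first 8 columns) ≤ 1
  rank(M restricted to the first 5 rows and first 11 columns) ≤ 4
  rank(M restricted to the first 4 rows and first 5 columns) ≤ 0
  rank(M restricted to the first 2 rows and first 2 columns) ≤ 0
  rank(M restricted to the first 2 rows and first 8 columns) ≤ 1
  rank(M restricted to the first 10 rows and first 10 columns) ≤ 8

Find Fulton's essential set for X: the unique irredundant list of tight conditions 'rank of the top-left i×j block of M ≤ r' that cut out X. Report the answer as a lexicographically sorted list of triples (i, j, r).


Recovering R(i,j) via the rank-extension bound from the 41 conditions:

  R[1]: 0, 0, 0, 0, 0, 1, 1, 1, 1, 1, 1, 1
  R[2]: 0, 0, 0, 0, 0, 1, 1, 1, 1, 1, 2, 2
  R[3]: 0, 0, 0, 0, 0, 1, 1, 1, 2, 2, 3, 3
  R[4]: 0, 0, 0, 0, 0, 1, 1, 1, 2, 2, 3, 4
  R[5]: 1, 1, 1, 1, 1, 2, 2, 2, 3, 3, 4, 5
  R[6]: 1, 1, 1, 1, 1, 2, 3, 3, 4, 4, 5, 6
  R[7]: 1, 1, 1, 1, 1, 2, 3, 4, 5, 5, 6, 7
  R[8]: 1, 1, 1, 1, 1, 2, 3, 4, 5, 6, 7, 8
  R[9]: 1, 1, 2, 2, 2, 3, 4, 5, 6, 7, 8, 9
  R[10]: 1, 1, 2, 2, 3, 4, 5, 6, 7, 8, 9, 10
  R[11]: 1, 1, 2, 3, 4, 5, 6, 7, 8, 9, 10, 11
  R[12]: 1, 2, 3, 4, 5, 6, 7, 8, 9, 10, 11, 12

giving w = (6, 11, 9, 12, 1, 7, 8, 10, 3, 5, 4, 2) via Δ²R.

|D(w)|=45, |Ess(w)|=7:

[(2, 10, 1), (4, 5, 0), (4, 8, 1), (4, 10, 2), (8, 5, 1), (10, 4, 2), (11, 2, 1)]


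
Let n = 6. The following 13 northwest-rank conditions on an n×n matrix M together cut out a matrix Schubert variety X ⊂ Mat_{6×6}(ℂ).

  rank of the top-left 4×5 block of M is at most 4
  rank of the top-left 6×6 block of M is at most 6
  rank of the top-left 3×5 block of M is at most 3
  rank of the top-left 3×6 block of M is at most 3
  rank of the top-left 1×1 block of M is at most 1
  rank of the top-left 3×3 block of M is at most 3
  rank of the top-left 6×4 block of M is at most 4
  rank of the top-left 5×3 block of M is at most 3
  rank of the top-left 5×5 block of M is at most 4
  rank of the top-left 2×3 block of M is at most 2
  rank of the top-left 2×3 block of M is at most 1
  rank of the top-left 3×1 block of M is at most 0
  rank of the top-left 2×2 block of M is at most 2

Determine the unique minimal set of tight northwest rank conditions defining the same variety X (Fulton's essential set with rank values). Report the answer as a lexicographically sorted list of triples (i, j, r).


The tightest implied rank at each (i,j), from the 13 conditions:

  0, 1, 1, 1, 1, 1
  0, 1, 1, 2, 2, 2
  0, 1, 2, 3, 3, 3
  1, 2, 3, 4, 4, 4
  1, 2, 3, 4, 4, 5
  1, 2, 3, 4, 5, 6

giving w = (2, 4, 3, 1, 6, 5) via Δ²R.

|D(w)|=5, |Ess(w)|=3:

[(2, 3, 1), (3, 1, 0), (5, 5, 4)]


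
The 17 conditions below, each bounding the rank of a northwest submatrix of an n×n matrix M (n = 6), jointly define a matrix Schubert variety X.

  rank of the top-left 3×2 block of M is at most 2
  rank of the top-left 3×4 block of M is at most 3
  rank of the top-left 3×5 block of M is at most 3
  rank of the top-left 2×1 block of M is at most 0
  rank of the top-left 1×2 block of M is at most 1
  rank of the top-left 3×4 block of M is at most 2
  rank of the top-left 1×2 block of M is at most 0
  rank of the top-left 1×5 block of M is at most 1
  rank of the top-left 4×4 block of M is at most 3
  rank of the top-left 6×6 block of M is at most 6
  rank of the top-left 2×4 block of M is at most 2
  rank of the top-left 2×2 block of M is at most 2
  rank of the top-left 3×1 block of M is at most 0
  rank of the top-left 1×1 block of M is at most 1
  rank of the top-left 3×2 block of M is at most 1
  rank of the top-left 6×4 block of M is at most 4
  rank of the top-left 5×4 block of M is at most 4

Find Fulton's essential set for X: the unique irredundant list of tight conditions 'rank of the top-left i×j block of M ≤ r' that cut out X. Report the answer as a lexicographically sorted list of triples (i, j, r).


The tightest implied rank at each (i,j), from the 17 conditions:

  i=1: 0 0 1 1 1 1
  i=2: 0 1 2 2 2 2
  i=3: 0 1 2 2 3 3
  i=4: 1 2 3 3 4 4
  i=5: 1 2 3 4 5 5
  i=6: 1 2 3 4 5 6

second differences of R give the permutation w = (3, 2, 5, 1, 4, 6).

|D(w)|=5, |Ess(w)|=3:

[(1, 2, 0), (3, 1, 0), (3, 4, 2)]


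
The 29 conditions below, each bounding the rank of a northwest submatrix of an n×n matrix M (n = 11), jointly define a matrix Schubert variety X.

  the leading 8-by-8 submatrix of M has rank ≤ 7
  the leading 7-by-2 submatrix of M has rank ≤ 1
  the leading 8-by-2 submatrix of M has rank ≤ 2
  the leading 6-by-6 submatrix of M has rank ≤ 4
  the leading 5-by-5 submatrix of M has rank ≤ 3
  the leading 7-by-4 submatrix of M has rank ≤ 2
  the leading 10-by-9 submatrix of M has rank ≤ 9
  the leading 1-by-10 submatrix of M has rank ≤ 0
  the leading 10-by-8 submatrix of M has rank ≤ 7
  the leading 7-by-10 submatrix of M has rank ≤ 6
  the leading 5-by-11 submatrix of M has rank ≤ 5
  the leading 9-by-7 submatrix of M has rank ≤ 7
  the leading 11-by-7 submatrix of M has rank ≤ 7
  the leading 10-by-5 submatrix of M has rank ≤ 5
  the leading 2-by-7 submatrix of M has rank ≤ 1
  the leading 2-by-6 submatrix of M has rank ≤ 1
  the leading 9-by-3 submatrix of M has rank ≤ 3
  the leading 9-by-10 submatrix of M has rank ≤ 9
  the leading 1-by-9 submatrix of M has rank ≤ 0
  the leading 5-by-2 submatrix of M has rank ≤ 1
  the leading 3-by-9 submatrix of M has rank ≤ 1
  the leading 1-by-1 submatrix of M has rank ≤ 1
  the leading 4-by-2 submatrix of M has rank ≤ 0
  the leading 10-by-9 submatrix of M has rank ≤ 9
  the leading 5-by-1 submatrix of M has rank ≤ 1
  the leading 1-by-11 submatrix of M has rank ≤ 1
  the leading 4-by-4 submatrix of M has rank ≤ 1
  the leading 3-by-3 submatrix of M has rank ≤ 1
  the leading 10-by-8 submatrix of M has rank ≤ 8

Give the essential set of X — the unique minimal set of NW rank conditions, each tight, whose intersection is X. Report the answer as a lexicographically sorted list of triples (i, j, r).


The tightest implied rank at each (i,j), from the 29 conditions:

  i=1: 0, 0, 0, 0, 0, 0, 0, 0, 0, 0, 1
  i=2: 0, 0, 1, 1, 1, 1, 1, 1, 1, 1, 2
  i=3: 0, 0, 1, 1, 1, 1, 1, 1, 1, 2, 3
  i=4: 0, 0, 1, 1, 2, 2, 2, 2, 2, 3, 4
  i=5: 1, 1, 2, 2, 3, 3, 3, 3, 3, 4, 5
  i=6: 1, 1, 2, 2, 3, 4, 4, 4, 4, 5, 6
  i=7: 1, 1, 2, 2, 3, 4, 5, 5, 5, 6, 7
  i=8: 1, 2, 3, 3, 4, 5, 6, 6, 6, 7, 8
  i=9: 1, 2, 3, 4, 5, 6, 7, 7, 7, 8, 9
  i=10: 1, 2, 3, 4, 5, 6, 7, 7, 8, 9, 10
  i=11: 1, 2, 3, 4, 5, 6, 7, 8, 9, 10, 11

hence w(1..11) = (11, 3, 10, 5, 1, 6, 7, 2, 4, 9, 8).

D(w) has 28 cells with 7 SE-corners; essential set:

[(1, 10, 0), (3, 9, 1), (4, 2, 0), (4, 4, 1), (7, 2, 1), (7, 4, 2), (10, 8, 7)]


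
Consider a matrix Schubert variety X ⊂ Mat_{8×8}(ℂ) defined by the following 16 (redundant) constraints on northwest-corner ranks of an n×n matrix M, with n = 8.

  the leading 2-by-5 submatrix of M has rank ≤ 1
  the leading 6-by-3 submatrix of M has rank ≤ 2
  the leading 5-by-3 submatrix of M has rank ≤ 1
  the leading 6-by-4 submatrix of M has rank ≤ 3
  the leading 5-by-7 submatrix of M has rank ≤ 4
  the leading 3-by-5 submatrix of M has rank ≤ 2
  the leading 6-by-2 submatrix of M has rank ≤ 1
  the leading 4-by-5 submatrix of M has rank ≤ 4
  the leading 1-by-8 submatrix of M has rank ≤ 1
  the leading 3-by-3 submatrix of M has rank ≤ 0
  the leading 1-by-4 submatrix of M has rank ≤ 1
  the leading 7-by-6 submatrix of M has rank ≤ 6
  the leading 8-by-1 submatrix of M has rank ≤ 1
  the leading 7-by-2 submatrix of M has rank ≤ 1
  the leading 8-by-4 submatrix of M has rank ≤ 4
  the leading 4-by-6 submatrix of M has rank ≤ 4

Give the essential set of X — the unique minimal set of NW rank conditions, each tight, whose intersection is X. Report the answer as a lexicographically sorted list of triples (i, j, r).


Recovering R(i,j) via the rank-extension bound from the 16 conditions:

  row 1: 0, 0, 0, 1, 1, 1, 1, 1
  row 2: 0, 0, 0, 1, 1, 2, 2, 2
  row 3: 0, 0, 0, 1, 2, 3, 3, 3
  row 4: 1, 1, 1, 2, 3, 4, 4, 4
  row 5: 1, 1, 1, 2, 3, 4, 4, 5
  row 6: 1, 1, 2, 3, 4, 5, 5, 6
  row 7: 1, 1, 2, 3, 4, 5, 6, 7
  row 8: 1, 2, 3, 4, 5, 6, 7, 8

reading off 1-entries of Δ²R: w = (4, 6, 5, 1, 8, 3, 7, 2).

Rothe diagram D(w) (15 cells), 5 SE-corners (essential conditions):

[(2, 5, 1), (3, 3, 0), (5, 3, 1), (5, 7, 4), (7, 2, 1)]


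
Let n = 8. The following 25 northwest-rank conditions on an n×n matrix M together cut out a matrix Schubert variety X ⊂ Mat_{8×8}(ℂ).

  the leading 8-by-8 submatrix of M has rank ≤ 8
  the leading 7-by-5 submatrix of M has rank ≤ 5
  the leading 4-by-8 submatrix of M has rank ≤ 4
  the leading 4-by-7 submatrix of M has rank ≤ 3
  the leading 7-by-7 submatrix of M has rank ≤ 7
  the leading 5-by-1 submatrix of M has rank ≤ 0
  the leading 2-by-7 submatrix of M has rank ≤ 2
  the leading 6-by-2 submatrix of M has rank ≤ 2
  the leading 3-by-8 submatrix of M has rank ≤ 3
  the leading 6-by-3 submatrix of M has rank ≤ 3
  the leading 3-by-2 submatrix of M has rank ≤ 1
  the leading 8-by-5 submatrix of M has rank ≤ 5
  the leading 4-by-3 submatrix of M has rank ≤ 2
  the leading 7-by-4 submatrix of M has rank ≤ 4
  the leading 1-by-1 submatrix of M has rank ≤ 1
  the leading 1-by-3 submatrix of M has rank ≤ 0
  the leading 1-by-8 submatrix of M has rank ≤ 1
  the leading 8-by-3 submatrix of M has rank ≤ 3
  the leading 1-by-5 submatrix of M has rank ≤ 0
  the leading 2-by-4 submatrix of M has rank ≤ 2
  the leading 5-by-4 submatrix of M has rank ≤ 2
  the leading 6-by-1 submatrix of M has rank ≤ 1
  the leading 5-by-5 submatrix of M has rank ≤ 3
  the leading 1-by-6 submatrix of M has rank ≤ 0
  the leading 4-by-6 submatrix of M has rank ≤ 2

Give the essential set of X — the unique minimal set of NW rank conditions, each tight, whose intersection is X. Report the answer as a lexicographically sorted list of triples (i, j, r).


Computing R[i][j] = min implied NW-rank bound (n=8, 25 conditions):

  0 | 0 | 0 | 0 | 0 | 0 | 1 | 1
  0 | 1 | 1 | 1 | 1 | 1 | 2 | 2
  0 | 1 | 2 | 2 | 2 | 2 | 3 | 3
  0 | 1 | 2 | 2 | 2 | 2 | 3 | 4
  0 | 1 | 2 | 2 | 3 | 3 | 4 | 5
  1 | 2 | 3 | 3 | 4 | 4 | 5 | 6
  1 | 2 | 3 | 4 | 5 | 5 | 6 | 7
  1 | 2 | 3 | 4 | 5 | 6 | 7 | 8

reading off 1-entries of Δ²R: w = (7, 2, 3, 8, 5, 1, 4, 6).

ℓ(w)=14; the 4 essential cells (i,j,r):

[(1, 6, 0), (4, 6, 2), (5, 1, 0), (5, 4, 2)]


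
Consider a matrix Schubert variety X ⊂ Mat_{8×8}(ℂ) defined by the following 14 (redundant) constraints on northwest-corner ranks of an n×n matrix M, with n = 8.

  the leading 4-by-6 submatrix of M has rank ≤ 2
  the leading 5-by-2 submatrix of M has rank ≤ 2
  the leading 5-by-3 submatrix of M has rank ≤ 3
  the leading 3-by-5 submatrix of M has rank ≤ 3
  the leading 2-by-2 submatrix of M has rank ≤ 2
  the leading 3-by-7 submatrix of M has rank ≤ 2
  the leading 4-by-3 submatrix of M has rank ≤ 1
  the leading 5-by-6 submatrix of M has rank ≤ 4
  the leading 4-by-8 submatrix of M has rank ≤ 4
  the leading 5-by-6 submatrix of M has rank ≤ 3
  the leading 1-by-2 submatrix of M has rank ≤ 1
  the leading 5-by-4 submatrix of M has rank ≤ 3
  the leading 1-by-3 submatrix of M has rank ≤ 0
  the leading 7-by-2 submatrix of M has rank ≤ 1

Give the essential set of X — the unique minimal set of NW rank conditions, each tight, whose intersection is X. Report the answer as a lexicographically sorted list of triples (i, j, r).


The tightest implied rank at each (i,j), from the 14 conditions:

  0  0  0  1  1  1  1  1
  1  1  1  2  2  2  2  2
  1  1  1  2  2  2  2  3
  1  1  1  2  2  2  3  4
  1  1  2  3  3  3  4  5
  1  1  2  3  4  4  5  6
  1  1  2  3  4  5  6  7
  1  2  3  4  5  6  7  8

hence w(1..8) = (4, 1, 8, 7, 3, 5, 6, 2).

|D(w)|=15, |Ess(w)|=5:

[(1, 3, 0), (3, 7, 2), (4, 3, 1), (4, 6, 2), (7, 2, 1)]


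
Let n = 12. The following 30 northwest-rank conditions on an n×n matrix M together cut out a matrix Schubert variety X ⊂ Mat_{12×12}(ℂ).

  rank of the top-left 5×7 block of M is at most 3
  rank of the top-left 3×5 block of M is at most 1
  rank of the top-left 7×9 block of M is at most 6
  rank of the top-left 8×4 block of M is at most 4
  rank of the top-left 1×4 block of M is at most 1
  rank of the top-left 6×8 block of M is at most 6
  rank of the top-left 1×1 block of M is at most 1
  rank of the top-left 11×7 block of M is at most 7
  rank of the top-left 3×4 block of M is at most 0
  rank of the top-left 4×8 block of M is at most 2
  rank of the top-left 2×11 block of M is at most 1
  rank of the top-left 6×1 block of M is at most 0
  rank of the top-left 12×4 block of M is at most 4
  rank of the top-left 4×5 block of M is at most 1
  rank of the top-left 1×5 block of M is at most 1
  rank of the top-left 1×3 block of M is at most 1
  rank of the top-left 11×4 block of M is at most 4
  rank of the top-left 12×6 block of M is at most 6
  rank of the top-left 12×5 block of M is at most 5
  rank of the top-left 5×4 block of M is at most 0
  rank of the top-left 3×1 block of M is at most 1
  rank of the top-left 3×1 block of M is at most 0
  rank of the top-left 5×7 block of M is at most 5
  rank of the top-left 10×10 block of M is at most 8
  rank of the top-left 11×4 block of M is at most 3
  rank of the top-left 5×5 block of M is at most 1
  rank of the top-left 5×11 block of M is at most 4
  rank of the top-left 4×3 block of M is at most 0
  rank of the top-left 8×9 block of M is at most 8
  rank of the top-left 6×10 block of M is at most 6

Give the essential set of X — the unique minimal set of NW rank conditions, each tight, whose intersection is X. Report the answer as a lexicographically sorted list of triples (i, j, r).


Propagating the 30 rank bounds to every northwest block:

  0 | 0 | 0 | 0 | 1 | 1 | 1 | 1 | 1 | 1 | 1 | 1
  0 | 0 | 0 | 0 | 1 | 1 | 1 | 1 | 1 | 1 | 1 | 2
  0 | 0 | 0 | 0 | 1 | 2 | 2 | 2 | 2 | 2 | 2 | 3
  0 | 0 | 0 | 0 | 1 | 2 | 2 | 2 | 3 | 3 | 3 | 4
  0 | 0 | 0 | 0 | 1 | 2 | 3 | 3 | 4 | 4 | 4 | 5
  0 | 1 | 1 | 1 | 2 | 3 | 4 | 4 | 5 | 5 | 5 | 6
  1 | 2 | 2 | 2 | 3 | 4 | 5 | 5 | 6 | 6 | 6 | 7
  1 | 2 | 3 | 3 | 4 | 5 | 6 | 6 | 7 | 7 | 7 | 8
  1 | 2 | 3 | 3 | 4 | 5 | 6 | 7 | 8 | 8 | 8 | 9
  1 | 2 | 3 | 3 | 4 | 5 | 6 | 7 | 8 | 8 | 9 | 10
  1 | 2 | 3 | 3 | 4 | 5 | 6 | 7 | 8 | 9 | 10 | 11
  1 | 2 | 3 | 4 | 5 | 6 | 7 | 8 | 9 | 10 | 11 | 12

second differences of R give the permutation w = (5, 12, 6, 9, 7, 2, 1, 3, 8, 11, 10, 4).

ℓ(w)=33; the 6 essential cells (i,j,r):

[(2, 11, 1), (4, 8, 2), (5, 4, 0), (6, 1, 0), (10, 10, 8), (11, 4, 3)]


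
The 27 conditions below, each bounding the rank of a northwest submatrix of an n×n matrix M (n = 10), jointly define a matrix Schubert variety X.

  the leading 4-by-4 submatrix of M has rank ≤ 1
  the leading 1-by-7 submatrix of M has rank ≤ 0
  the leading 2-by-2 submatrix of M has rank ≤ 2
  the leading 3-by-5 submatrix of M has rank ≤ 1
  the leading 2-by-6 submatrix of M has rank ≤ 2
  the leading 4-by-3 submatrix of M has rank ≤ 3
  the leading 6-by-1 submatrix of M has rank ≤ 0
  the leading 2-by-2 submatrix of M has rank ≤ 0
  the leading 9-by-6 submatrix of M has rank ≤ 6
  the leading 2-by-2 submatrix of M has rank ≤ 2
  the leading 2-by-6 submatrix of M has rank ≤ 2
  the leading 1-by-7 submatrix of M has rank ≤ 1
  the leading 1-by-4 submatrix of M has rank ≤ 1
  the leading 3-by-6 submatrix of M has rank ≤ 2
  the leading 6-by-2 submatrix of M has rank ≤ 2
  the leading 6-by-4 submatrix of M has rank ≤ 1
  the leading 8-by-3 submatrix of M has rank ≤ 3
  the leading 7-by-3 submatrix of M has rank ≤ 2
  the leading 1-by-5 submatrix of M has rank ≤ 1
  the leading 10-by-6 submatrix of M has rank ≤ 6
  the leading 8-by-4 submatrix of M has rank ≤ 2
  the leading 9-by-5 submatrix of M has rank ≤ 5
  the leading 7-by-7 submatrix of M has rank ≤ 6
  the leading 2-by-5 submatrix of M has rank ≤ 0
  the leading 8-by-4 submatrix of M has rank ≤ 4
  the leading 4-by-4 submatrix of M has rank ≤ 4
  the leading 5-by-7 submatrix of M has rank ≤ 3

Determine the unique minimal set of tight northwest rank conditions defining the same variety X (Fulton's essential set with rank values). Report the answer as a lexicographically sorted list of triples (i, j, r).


Computing R[i][j] = min implied NW-rank bound (n=10, 27 conditions):

  row 1: 0, 0, 0, 0, 0, 0, 0, 1, 1, 1
  row 2: 0, 0, 0, 0, 0, 1, 1, 2, 2, 2
  row 3: 0, 1, 1, 1, 1, 2, 2, 3, 3, 3
  row 4: 0, 1, 1, 1, 2, 3, 3, 4, 4, 4
  row 5: 0, 1, 1, 1, 2, 3, 3, 4, 5, 5
  row 6: 0, 1, 1, 1, 2, 3, 4, 5, 6, 6
  row 7: 1, 2, 2, 2, 3, 4, 5, 6, 7, 7
  row 8: 1, 2, 2, 2, 3, 4, 5, 6, 7, 8
  row 9: 1, 2, 3, 3, 4, 5, 6, 7, 8, 9
  row 10: 1, 2, 3, 4, 5, 6, 7, 8, 9, 10

the unique w with this rank table is (8, 6, 2, 5, 9, 7, 1, 10, 3, 4).

D(w) has 25 cells with 6 SE-corners; essential set:

[(1, 7, 0), (2, 5, 0), (5, 7, 3), (6, 1, 0), (6, 4, 1), (8, 4, 2)]


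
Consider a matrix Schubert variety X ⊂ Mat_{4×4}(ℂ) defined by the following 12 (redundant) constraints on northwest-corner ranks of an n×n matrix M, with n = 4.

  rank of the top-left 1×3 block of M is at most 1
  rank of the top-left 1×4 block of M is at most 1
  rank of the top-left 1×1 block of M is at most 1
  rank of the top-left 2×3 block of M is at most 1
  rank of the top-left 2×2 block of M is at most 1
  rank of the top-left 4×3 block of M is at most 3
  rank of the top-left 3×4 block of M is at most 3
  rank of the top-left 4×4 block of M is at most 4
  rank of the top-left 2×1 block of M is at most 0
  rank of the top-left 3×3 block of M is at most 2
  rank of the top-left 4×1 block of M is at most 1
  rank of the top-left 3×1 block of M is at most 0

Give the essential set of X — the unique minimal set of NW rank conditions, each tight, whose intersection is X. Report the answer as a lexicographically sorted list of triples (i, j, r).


Rank table r_w(4×4) implied by the 12 constraints:

  row 1: 0  1  1  1
  row 2: 0  1  1  2
  row 3: 0  1  2  3
  row 4: 1  2  3  4

second differences of R give the permutation w = (2, 4, 3, 1).

ℓ(w)=4; the 2 essential cells (i,j,r):

[(2, 3, 1), (3, 1, 0)]


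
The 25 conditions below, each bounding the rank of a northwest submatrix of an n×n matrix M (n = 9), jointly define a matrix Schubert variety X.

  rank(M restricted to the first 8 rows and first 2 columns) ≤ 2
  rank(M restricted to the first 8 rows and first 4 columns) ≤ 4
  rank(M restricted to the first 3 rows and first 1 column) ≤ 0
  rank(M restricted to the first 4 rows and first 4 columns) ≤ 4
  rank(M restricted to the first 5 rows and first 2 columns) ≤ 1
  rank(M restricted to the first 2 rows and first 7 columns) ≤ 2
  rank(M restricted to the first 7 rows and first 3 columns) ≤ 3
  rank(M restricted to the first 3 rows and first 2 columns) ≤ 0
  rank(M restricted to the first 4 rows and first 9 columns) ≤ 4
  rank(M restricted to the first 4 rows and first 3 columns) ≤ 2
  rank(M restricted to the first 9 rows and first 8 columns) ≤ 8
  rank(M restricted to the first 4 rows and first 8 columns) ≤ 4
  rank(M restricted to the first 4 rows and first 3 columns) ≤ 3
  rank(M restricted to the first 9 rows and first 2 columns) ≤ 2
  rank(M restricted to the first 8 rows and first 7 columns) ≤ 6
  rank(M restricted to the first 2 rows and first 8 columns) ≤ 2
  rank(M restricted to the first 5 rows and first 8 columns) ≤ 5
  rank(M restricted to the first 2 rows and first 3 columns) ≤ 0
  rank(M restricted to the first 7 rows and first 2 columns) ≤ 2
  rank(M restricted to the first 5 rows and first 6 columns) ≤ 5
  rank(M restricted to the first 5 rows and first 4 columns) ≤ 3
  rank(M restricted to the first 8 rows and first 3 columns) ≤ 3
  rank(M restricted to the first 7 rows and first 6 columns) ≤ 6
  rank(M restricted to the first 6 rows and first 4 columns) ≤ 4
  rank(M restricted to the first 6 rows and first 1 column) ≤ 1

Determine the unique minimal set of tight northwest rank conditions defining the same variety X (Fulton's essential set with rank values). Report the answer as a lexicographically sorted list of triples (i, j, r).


The tightest implied rank at each (i,j), from the 25 conditions:

  0, 0, 0, 1, 1, 1, 1, 1, 1
  0, 0, 0, 1, 2, 2, 2, 2, 2
  0, 0, 1, 2, 3, 3, 3, 3, 3
  1, 1, 2, 3, 4, 4, 4, 4, 4
  1, 1, 2, 3, 4, 5, 5, 5, 5
  1, 2, 3, 4, 5, 6, 6, 6, 6
  1, 2, 3, 4, 5, 6, 6, 7, 7
  1, 2, 3, 4, 5, 6, 6, 7, 8
  1, 2, 3, 4, 5, 6, 7, 8, 9

so w = (4, 5, 3, 1, 6, 2, 8, 9, 7).

4 SE-corners of the 11-cell Rothe diagram give Ess(w):

[(2, 3, 0), (3, 2, 0), (5, 2, 1), (8, 7, 6)]


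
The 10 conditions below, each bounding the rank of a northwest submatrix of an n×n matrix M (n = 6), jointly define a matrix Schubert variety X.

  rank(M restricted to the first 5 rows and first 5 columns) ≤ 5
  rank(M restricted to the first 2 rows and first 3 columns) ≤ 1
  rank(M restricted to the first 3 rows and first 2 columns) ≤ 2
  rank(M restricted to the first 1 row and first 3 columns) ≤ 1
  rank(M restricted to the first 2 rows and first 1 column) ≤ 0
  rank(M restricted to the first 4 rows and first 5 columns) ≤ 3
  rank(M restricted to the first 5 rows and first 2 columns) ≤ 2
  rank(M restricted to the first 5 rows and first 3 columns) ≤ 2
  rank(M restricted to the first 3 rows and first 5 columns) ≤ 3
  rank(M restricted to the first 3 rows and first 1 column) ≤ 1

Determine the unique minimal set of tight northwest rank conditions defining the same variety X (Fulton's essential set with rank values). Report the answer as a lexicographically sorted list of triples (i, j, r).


Rank table r_w(6×6) implied by the 10 constraints:

  0 | 1 | 1 | 1 | 1 | 1
  0 | 1 | 1 | 2 | 2 | 2
  1 | 2 | 2 | 3 | 3 | 3
  1 | 2 | 2 | 3 | 3 | 4
  1 | 2 | 2 | 3 | 4 | 5
  1 | 2 | 3 | 4 | 5 | 6

the unique w with this rank table is (2, 4, 1, 6, 5, 3).

Rothe diagram D(w) (6 cells), 4 SE-corners (essential conditions):

[(2, 1, 0), (2, 3, 1), (4, 5, 3), (5, 3, 2)]


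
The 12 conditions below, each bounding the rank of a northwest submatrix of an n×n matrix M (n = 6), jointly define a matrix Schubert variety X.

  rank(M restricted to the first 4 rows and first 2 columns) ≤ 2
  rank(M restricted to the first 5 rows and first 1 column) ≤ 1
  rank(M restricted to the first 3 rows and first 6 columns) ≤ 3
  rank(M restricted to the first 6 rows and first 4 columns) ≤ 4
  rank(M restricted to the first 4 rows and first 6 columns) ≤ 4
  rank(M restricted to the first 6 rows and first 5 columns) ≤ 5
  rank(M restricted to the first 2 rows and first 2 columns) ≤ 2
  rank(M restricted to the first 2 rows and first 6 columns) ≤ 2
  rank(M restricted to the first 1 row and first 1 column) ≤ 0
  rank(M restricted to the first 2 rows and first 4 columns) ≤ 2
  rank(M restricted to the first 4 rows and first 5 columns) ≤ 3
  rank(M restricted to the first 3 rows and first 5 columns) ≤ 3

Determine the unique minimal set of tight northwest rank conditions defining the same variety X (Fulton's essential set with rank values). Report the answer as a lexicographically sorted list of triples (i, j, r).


Propagating the 12 rank bounds to every northwest block:

  R[1]: 0  1  1  1  1  1
  R[2]: 1  2  2  2  2  2
  R[3]: 1  2  3  3  3  3
  R[4]: 1  2  3  3  3  4
  R[5]: 1  2  3  4  4  5
  R[6]: 1  2  3  4  5  6

reading off 1-entries of Δ²R: w = (2, 1, 3, 6, 4, 5).

D(w) has 3 cells with 2 SE-corners; essential set:

[(1, 1, 0), (4, 5, 3)]


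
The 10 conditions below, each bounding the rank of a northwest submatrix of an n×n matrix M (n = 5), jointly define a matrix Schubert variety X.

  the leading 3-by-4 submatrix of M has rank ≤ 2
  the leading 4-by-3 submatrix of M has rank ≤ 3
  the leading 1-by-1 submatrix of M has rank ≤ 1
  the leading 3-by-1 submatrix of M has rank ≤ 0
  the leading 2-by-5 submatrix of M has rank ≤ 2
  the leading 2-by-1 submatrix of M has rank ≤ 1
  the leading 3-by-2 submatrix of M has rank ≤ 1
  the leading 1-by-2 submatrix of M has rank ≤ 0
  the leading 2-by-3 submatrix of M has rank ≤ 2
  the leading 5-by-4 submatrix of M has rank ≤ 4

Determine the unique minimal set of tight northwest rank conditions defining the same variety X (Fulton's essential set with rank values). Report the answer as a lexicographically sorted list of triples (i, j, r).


Recovering R(i,j) via the rank-extension bound from the 10 conditions:

  R[1]: 0 0 1 1 1
  R[2]: 0 1 2 2 2
  R[3]: 0 1 2 2 3
  R[4]: 1 2 3 3 4
  R[5]: 1 2 3 4 5

the unique w with this rank table is (3, 2, 5, 1, 4).

3 SE-corners of the 5-cell Rothe diagram give Ess(w):

[(1, 2, 0), (3, 1, 0), (3, 4, 2)]


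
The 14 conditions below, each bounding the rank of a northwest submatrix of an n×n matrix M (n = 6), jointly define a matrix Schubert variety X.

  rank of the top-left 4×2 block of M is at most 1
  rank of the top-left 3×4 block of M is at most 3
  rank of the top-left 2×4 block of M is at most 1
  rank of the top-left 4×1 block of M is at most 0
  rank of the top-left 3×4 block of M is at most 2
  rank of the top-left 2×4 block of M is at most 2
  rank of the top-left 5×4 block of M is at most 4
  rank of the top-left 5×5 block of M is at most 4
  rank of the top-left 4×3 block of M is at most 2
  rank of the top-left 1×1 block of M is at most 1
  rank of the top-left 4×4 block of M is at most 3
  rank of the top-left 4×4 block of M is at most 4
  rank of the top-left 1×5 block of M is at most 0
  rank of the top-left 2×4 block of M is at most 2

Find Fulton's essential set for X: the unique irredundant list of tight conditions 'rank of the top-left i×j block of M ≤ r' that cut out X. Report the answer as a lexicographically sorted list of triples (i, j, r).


The tightest implied rank at each (i,j), from the 14 conditions:

  row 1: 0 0 0 0 0 1
  row 2: 0 1 1 1 1 2
  row 3: 0 1 2 2 2 3
  row 4: 0 1 2 3 3 4
  row 5: 1 2 3 4 4 5
  row 6: 1 2 3 4 5 6

so w = (6, 2, 3, 4, 1, 5).

D(w) has 8 cells with 2 SE-corners; essential set:

[(1, 5, 0), (4, 1, 0)]


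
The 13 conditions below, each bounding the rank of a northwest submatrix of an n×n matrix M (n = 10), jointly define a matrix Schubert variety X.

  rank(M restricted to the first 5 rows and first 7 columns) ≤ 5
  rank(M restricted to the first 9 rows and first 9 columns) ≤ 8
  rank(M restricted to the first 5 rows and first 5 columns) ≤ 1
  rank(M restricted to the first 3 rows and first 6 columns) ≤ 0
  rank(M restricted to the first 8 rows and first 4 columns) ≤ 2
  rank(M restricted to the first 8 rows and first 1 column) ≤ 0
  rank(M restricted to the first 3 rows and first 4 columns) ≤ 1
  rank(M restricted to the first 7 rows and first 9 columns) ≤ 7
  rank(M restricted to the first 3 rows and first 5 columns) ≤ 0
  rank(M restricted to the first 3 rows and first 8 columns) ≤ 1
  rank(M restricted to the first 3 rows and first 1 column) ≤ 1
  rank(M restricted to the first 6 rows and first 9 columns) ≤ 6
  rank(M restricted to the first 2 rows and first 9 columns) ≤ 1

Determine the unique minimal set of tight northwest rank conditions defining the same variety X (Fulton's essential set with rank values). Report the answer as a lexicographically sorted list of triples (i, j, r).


Propagating the 13 rank bounds to every northwest block:

  R[1]: 0, 0, 0, 0, 0, 0, 1, 1, 1, 1
  R[2]: 0, 0, 0, 0, 0, 0, 1, 1, 1, 2
  R[3]: 0, 0, 0, 0, 0, 0, 1, 1, 2, 3
  R[4]: 0, 1, 1, 1, 1, 1, 2, 2, 3, 4
  R[5]: 0, 1, 1, 1, 1, 2, 3, 3, 4, 5
  R[6]: 0, 1, 2, 2, 2, 3, 4, 4, 5, 6
  R[7]: 0, 1, 2, 2, 3, 4, 5, 5, 6, 7
  R[8]: 0, 1, 2, 2, 3, 4, 5, 6, 7, 8
  R[9]: 1, 2, 3, 3, 4, 5, 6, 7, 8, 9
  R[10]: 1, 2, 3, 4, 5, 6, 7, 8, 9, 10

the unique w with this rank table is (7, 10, 9, 2, 6, 3, 5, 8, 1, 4).

|D(w)|=31, |Ess(w)|=6:

[(2, 9, 1), (3, 6, 0), (3, 8, 1), (5, 5, 1), (8, 1, 0), (8, 4, 2)]


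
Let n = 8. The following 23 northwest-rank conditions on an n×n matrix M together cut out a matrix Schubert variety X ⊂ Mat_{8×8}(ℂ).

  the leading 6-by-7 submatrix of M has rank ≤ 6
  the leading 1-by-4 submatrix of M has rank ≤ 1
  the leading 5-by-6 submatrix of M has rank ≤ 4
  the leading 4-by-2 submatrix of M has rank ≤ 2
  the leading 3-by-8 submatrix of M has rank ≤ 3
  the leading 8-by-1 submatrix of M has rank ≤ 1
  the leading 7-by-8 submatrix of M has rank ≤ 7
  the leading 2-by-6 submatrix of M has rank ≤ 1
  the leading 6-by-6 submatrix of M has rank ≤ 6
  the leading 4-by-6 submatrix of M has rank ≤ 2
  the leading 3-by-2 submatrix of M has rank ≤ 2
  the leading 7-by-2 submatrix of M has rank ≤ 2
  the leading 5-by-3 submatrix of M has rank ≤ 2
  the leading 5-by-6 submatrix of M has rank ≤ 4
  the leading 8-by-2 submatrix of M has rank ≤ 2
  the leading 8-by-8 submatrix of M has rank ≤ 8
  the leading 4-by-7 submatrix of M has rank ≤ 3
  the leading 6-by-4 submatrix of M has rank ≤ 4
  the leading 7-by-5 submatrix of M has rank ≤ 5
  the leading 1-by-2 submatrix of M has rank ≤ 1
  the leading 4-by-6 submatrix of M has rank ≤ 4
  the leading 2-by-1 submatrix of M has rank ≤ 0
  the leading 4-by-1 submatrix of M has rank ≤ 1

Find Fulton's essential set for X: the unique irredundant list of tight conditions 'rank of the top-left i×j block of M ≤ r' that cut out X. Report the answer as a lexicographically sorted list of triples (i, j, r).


The tightest implied rank at each (i,j), from the 23 conditions:

  row 1: 0  1  1  1  1  1  1  1
  row 2: 0  1  1  1  1  1  2  2
  row 3: 1  2  2  2  2  2  3  3
  row 4: 1  2  2  2  2  2  3  4
  row 5: 1  2  2  3  3  3  4  5
  row 6: 1  2  3  4  4  4  5  6
  row 7: 1  2  3  4  5  5  6  7
  row 8: 1  2  3  4  5  6  7  8

second differences of R give the permutation w = (2, 7, 1, 8, 4, 3, 5, 6).

|D(w)|=11, |Ess(w)|=4:

[(2, 1, 0), (2, 6, 1), (4, 6, 2), (5, 3, 2)]


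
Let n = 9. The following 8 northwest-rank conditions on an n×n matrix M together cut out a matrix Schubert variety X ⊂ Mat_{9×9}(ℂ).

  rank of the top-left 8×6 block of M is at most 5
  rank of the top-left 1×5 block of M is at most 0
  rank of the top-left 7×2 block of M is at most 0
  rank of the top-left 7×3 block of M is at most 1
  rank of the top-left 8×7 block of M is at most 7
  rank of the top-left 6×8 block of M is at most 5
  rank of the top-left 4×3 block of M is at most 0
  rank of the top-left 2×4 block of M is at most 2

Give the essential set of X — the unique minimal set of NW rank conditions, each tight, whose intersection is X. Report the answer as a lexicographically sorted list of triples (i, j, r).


The tightest implied rank at each (i,j), from the 8 conditions:

  i=1: 0 0 0 0 0 1 1 1 1
  i=2: 0 0 0 1 1 2 2 2 2
  i=3: 0 0 0 1 2 3 3 3 3
  i=4: 0 0 0 1 2 3 4 4 4
  i=5: 0 0 1 2 3 4 5 5 5
  i=6: 0 0 1 2 3 4 5 5 6
  i=7: 0 0 1 2 3 4 5 6 7
  i=8: 1 1 2 3 4 5 6 7 8
  i=9: 1 2 3 4 5 6 7 8 9

giving w = (6, 4, 5, 7, 3, 9, 8, 1, 2) via Δ²R.

ℓ(w)=21; the 4 essential cells (i,j,r):

[(1, 5, 0), (4, 3, 0), (6, 8, 5), (7, 2, 0)]


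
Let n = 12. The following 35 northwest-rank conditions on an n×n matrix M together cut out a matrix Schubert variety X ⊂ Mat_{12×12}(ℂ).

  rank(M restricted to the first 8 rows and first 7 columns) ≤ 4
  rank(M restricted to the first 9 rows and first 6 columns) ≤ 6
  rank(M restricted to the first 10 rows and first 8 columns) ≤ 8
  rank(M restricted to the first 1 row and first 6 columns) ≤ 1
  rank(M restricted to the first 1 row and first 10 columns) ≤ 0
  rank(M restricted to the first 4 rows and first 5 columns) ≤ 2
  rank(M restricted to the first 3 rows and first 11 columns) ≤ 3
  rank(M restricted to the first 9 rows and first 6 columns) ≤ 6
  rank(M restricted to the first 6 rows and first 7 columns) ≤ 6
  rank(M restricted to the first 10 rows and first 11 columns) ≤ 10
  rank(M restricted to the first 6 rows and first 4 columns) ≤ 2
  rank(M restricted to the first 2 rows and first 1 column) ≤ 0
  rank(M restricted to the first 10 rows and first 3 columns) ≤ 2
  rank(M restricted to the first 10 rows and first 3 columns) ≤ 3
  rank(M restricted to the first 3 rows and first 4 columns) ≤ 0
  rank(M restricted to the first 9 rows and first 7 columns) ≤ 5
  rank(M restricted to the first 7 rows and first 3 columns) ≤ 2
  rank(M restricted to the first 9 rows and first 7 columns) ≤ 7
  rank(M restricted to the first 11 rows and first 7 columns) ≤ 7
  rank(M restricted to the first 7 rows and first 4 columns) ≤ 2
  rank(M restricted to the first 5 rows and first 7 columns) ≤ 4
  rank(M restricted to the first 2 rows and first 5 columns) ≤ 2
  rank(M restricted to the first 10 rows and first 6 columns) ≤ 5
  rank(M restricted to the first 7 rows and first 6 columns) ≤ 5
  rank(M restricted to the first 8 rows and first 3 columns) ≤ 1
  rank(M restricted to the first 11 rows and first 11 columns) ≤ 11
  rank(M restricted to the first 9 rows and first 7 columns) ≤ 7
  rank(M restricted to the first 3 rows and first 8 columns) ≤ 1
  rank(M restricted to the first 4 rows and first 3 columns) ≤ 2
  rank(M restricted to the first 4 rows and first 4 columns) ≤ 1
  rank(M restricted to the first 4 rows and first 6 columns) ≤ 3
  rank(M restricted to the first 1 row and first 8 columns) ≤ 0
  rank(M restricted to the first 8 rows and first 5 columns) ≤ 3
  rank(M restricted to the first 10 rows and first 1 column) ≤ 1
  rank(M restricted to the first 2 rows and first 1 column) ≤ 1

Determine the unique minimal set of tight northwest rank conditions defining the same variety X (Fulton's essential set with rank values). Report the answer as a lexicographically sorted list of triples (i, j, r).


Reconstructing r_w from the 35 given conditions:

  R[1]: 0 | 0 | 0 | 0 | 0 | 0 | 0 | 0 | 0 | 0 | 1 | 1
  R[2]: 0 | 0 | 0 | 0 | 1 | 1 | 1 | 1 | 1 | 1 | 2 | 2
  R[3]: 0 | 0 | 0 | 0 | 1 | 1 | 1 | 1 | 2 | 2 | 3 | 3
  R[4]: 1 | 1 | 1 | 1 | 2 | 2 | 2 | 2 | 3 | 3 | 4 | 4
  R[5]: 1 | 1 | 1 | 2 | 3 | 3 | 3 | 3 | 4 | 4 | 5 | 5
  R[6]: 1 | 1 | 1 | 2 | 3 | 4 | 4 | 4 | 5 | 5 | 6 | 6
  R[7]: 1 | 1 | 1 | 2 | 3 | 4 | 4 | 5 | 6 | 6 | 7 | 7
  R[8]: 1 | 1 | 1 | 2 | 3 | 4 | 4 | 5 | 6 | 7 | 8 | 8
  R[9]: 1 | 2 | 2 | 3 | 4 | 5 | 5 | 6 | 7 | 8 | 9 | 9
  R[10]: 1 | 2 | 2 | 3 | 4 | 5 | 6 | 7 | 8 | 9 | 10 | 10
  R[11]: 1 | 2 | 3 | 4 | 5 | 6 | 7 | 8 | 9 | 10 | 11 | 11
  R[12]: 1 | 2 | 3 | 4 | 5 | 6 | 7 | 8 | 9 | 10 | 11 | 12

the unique w with this rank table is (11, 5, 9, 1, 4, 6, 8, 10, 2, 7, 3, 12).

6 SE-corners of the 32-cell Rothe diagram give Ess(w):

[(1, 10, 0), (3, 4, 0), (3, 8, 1), (8, 3, 1), (8, 7, 4), (10, 3, 2)]


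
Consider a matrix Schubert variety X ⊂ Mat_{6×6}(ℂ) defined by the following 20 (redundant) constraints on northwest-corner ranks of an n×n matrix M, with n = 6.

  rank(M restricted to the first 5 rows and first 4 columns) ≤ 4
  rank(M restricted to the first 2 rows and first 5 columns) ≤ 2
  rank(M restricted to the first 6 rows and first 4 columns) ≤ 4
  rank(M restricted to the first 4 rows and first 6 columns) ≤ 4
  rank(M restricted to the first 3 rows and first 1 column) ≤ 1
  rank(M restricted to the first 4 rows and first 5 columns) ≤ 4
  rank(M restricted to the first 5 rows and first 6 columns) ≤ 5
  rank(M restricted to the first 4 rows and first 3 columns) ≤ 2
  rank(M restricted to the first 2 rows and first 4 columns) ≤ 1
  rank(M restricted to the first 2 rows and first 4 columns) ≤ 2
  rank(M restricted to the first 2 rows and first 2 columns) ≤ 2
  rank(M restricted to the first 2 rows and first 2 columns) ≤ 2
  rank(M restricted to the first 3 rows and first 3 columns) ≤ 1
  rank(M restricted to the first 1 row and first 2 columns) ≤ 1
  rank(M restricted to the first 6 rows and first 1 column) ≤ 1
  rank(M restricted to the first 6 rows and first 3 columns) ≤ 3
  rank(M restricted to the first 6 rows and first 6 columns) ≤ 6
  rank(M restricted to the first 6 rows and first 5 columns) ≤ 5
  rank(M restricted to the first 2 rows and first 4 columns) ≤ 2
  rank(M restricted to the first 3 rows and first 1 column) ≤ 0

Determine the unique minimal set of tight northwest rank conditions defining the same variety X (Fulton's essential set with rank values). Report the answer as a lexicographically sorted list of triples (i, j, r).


Reconstructing r_w from the 20 given conditions:

  row 1: 0 1 1 1 1 1
  row 2: 0 1 1 1 2 2
  row 3: 0 1 1 2 3 3
  row 4: 1 2 2 3 4 4
  row 5: 1 2 3 4 5 5
  row 6: 1 2 3 4 5 6

reading off 1-entries of Δ²R: w = (2, 5, 4, 1, 3, 6).

D(w) has 6 cells with 3 SE-corners; essential set:

[(2, 4, 1), (3, 1, 0), (3, 3, 1)]
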